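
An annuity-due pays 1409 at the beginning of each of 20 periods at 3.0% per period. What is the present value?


PV_due = PMT * (1-(1+i)^(-n))/i * (1+i)
PV_immediate = 20962.3621
PV_due = 20962.3621 * 1.03
= 21591.2329


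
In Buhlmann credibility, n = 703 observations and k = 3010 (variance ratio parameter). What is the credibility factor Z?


Z = n / (n + k)
= 703 / (703 + 3010)
= 703 / 3713
= 0.1893


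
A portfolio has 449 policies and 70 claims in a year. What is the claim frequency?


frequency = claims / policies
= 70 / 449
= 0.1559


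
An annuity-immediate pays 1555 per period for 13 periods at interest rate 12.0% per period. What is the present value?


PV = PMT * (1 - (1+i)^(-n)) / i
= 1555 * (1 - (1+0.12)^(-13)) / 0.12
= 1555 * (1 - 0.229174) / 0.12
= 1555 * 6.423548
= 9988.6178


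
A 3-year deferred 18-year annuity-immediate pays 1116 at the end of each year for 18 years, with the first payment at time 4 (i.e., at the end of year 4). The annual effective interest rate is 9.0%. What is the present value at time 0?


PV at time 3 of the 18-year annuity-immediate:
a_n = 1116 * (1-(1+0.09)^(-18))/0.09 = 9771.2776
Discount back 3 years to time 0:
PV = 9771.2776 * (1+0.09)^(-3)
= 9771.2776 * 0.772183
= 7545.2192


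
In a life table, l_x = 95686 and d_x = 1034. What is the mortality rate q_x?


q_x = d_x / l_x
= 1034 / 95686
= 0.0108


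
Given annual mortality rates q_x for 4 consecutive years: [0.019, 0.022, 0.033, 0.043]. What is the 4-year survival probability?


p_k = 1 - q_k for each year
Survival = product of (1 - q_k)
= 0.981 * 0.978 * 0.967 * 0.957
= 0.8879


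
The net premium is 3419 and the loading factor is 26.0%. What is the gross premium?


Gross = net * (1 + loading)
= 3419 * (1 + 0.26)
= 3419 * 1.26
= 4307.94


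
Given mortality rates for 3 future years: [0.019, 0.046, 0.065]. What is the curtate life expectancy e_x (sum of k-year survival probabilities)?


e_x = sum_{k=1}^{n} k_p_x
k_p_x values:
  1_p_x = 0.981
  2_p_x = 0.935874
  3_p_x = 0.875042
e_x = 2.7919


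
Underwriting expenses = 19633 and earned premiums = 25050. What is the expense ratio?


Expense ratio = expenses / premiums
= 19633 / 25050
= 0.7838


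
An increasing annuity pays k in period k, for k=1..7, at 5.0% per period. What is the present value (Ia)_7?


(Ia)_n = sum_{k=1}^{n} k * v^k, v = 1/(1+i)
v = 0.952381
Sum computed term by term:
(Ia)_7 = 22.0185


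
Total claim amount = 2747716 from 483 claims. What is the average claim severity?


severity = total / number
= 2747716 / 483
= 5688.853


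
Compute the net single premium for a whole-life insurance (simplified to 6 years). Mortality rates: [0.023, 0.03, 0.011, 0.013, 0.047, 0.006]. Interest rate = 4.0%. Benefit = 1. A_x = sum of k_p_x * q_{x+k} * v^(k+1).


v = 0.961538
Year 0: k_p_x=1.0, q=0.023, term=0.022115
Year 1: k_p_x=0.977, q=0.03, term=0.027099
Year 2: k_p_x=0.94769, q=0.011, term=0.009267
Year 3: k_p_x=0.937265, q=0.013, term=0.010415
Year 4: k_p_x=0.925081, q=0.047, term=0.035736
Year 5: k_p_x=0.881602, q=0.006, term=0.00418
A_x = 0.1088


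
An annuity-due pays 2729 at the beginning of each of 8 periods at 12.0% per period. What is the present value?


PV_due = PMT * (1-(1+i)^(-n))/i * (1+i)
PV_immediate = 13556.6889
PV_due = 13556.6889 * 1.12
= 15183.4916


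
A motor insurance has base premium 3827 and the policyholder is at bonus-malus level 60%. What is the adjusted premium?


adjusted = base * BM_level / 100
= 3827 * 60 / 100
= 3827 * 0.6
= 2296.2


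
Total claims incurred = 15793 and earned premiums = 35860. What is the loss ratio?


Loss ratio = claims / premiums
= 15793 / 35860
= 0.4404


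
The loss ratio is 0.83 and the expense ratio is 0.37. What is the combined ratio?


Combined ratio = loss ratio + expense ratio
= 0.83 + 0.37
= 1.2


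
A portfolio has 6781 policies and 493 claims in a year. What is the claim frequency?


frequency = claims / policies
= 493 / 6781
= 0.0727


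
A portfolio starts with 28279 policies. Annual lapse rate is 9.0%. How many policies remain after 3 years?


remaining = initial * (1 - lapse)^years
= 28279 * (1 - 0.09)^3
= 28279 * 0.753571
= 21310.2343


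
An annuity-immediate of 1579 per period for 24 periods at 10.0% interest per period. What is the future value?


FV = PMT * ((1+i)^n - 1) / i
= 1579 * ((1.1)^24 - 1) / 0.1
= 1579 * (9.849733 - 1) / 0.1
= 139737.279


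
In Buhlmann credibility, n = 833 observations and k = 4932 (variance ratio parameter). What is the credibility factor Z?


Z = n / (n + k)
= 833 / (833 + 4932)
= 833 / 5765
= 0.1445


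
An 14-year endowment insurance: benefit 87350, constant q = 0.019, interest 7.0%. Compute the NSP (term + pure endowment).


Term component = 13119.0949
Pure endowment = 14_p_x * v^14 * benefit = 0.76448 * 0.387817 * 87350 = 25897.3976
NSP = 39016.4925


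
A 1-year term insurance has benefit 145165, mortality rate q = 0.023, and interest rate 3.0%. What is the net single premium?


NSP = benefit * q * v
v = 1/(1+i) = 0.970874
NSP = 145165 * 0.023 * 0.970874
= 3241.5485


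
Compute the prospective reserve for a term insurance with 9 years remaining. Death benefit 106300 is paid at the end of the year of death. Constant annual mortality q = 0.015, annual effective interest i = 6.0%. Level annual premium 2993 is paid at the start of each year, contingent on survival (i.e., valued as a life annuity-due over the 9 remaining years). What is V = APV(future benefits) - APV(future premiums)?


v = 1/(1+i) = 0.943396
APV(future benefits) per unit = sum_{k=0}^{8} k_p_x * q * v^(k+1) = 0.096676
APV(future benefits) = 106300 * 0.096676 = 10276.6064
Life annuity-due factor ä_{x:9} = sum_{k=0}^{8} k_p_x * v^k = 6.831736
APV(future premiums) = 2993 * 6.831736 = 20447.3853
V = 10276.6064 - 20447.3853
= -10170.7789


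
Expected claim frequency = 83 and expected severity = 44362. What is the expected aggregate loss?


E[S] = E[N] * E[X]
= 83 * 44362
= 3.6820e+06


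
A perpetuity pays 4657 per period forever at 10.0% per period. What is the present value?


PV = PMT / i
= 4657 / 0.1
= 46570.0


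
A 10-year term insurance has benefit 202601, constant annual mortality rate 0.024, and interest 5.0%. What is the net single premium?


NSP = benefit * sum_{k=0}^{n-1} k_p_x * q * v^(k+1)
With constant q=0.024, v=0.952381
Sum = 0.168159
NSP = 202601 * 0.168159
= 34069.1742


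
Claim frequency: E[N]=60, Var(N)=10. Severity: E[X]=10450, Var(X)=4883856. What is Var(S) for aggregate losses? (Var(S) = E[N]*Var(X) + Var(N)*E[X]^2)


Var(S) = E[N]*Var(X) + Var(N)*E[X]^2
= 60*4883856 + 10*10450^2
= 293031360 + 1092025000
= 1.3851e+09


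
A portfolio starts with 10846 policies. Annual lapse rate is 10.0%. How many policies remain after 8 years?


remaining = initial * (1 - lapse)^years
= 10846 * (1 - 0.1)^8
= 10846 * 0.430467
= 4668.8474


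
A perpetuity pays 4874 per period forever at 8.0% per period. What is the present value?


PV = PMT / i
= 4874 / 0.08
= 60925.0


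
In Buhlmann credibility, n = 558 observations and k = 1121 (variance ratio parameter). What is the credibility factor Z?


Z = n / (n + k)
= 558 / (558 + 1121)
= 558 / 1679
= 0.3323


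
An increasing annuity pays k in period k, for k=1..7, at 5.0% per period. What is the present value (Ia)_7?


(Ia)_n = sum_{k=1}^{n} k * v^k, v = 1/(1+i)
v = 0.952381
Sum computed term by term:
(Ia)_7 = 22.0185


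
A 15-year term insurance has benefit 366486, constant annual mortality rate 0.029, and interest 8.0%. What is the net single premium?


NSP = benefit * sum_{k=0}^{n-1} k_p_x * q * v^(k+1)
With constant q=0.029, v=0.925926
Sum = 0.212116
NSP = 366486 * 0.212116
= 77737.5282


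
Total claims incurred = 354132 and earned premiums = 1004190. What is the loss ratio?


Loss ratio = claims / premiums
= 354132 / 1004190
= 0.3527


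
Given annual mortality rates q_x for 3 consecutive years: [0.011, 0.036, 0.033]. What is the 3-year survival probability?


p_k = 1 - q_k for each year
Survival = product of (1 - q_k)
= 0.989 * 0.964 * 0.967
= 0.9219


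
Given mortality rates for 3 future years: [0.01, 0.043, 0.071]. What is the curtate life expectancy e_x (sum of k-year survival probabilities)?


e_x = sum_{k=1}^{n} k_p_x
k_p_x values:
  1_p_x = 0.99
  2_p_x = 0.94743
  3_p_x = 0.880162
e_x = 2.8176


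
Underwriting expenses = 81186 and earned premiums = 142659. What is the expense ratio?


Expense ratio = expenses / premiums
= 81186 / 142659
= 0.5691


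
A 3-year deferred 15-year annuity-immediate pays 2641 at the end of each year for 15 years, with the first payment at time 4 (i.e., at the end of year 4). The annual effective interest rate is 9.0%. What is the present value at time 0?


PV at time 3 of the 15-year annuity-immediate:
a_n = 2641 * (1-(1+0.09)^(-15))/0.09 = 21288.2781
Discount back 3 years to time 0:
PV = 21288.2781 * (1+0.09)^(-3)
= 21288.2781 * 0.772183
= 16438.4567


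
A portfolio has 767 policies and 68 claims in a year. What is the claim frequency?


frequency = claims / policies
= 68 / 767
= 0.0887


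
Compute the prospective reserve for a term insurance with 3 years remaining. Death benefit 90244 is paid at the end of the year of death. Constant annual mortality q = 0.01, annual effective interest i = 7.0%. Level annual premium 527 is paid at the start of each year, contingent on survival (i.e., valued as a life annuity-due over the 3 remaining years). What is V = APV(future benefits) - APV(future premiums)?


v = 1/(1+i) = 0.934579
APV(future benefits) per unit = sum_{k=0}^{2} k_p_x * q * v^(k+1) = 0.025993
APV(future benefits) = 90244 * 0.025993 = 2345.746
Life annuity-due factor ä_{x:3} = sum_{k=0}^{2} k_p_x * v^k = 2.781291
APV(future premiums) = 527 * 2.781291 = 1465.7403
V = 2345.746 - 1465.7403
= 880.0057


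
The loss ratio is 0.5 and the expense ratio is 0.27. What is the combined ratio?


Combined ratio = loss ratio + expense ratio
= 0.5 + 0.27
= 0.77


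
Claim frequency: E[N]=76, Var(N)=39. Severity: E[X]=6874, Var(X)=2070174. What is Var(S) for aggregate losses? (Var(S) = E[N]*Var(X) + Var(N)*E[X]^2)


Var(S) = E[N]*Var(X) + Var(N)*E[X]^2
= 76*2070174 + 39*6874^2
= 157333224 + 1842823164
= 2.0002e+09


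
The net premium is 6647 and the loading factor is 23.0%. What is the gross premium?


Gross = net * (1 + loading)
= 6647 * (1 + 0.23)
= 6647 * 1.23
= 8175.81


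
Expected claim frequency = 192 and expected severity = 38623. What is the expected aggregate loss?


E[S] = E[N] * E[X]
= 192 * 38623
= 7.4156e+06


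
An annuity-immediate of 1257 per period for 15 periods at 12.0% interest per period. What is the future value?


FV = PMT * ((1+i)^n - 1) / i
= 1257 * ((1.12)^15 - 1) / 0.12
= 1257 * (5.473566 - 1) / 0.12
= 46860.6013


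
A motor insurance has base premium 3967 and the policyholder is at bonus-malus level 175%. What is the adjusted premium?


adjusted = base * BM_level / 100
= 3967 * 175 / 100
= 3967 * 1.75
= 6942.25


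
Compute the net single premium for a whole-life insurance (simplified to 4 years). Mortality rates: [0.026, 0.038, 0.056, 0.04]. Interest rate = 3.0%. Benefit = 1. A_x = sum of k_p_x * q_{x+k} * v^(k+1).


v = 0.970874
Year 0: k_p_x=1.0, q=0.026, term=0.025243
Year 1: k_p_x=0.974, q=0.038, term=0.034887
Year 2: k_p_x=0.936988, q=0.056, term=0.048019
Year 3: k_p_x=0.884517, q=0.04, term=0.031435
A_x = 0.1396


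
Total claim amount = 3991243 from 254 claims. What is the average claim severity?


severity = total / number
= 3991243 / 254
= 15713.5551


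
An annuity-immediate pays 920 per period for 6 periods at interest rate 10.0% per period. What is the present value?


PV = PMT * (1 - (1+i)^(-n)) / i
= 920 * (1 - (1+0.1)^(-6)) / 0.1
= 920 * (1 - 0.564474) / 0.1
= 920 * 4.355261
= 4006.8398


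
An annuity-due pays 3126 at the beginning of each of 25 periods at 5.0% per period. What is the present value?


PV_due = PMT * (1-(1+i)^(-n))/i * (1+i)
PV_immediate = 44057.6707
PV_due = 44057.6707 * 1.05
= 46260.5542


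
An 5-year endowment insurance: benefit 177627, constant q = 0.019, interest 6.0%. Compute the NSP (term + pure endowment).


Term component = 13716.8649
Pure endowment = 5_p_x * v^5 * benefit = 0.908542 * 0.747258 * 177627 = 120593.7198
NSP = 134310.5847


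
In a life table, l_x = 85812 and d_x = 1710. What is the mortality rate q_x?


q_x = d_x / l_x
= 1710 / 85812
= 0.0199


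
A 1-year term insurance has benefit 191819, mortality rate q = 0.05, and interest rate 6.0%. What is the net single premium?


NSP = benefit * q * v
v = 1/(1+i) = 0.943396
NSP = 191819 * 0.05 * 0.943396
= 9048.066


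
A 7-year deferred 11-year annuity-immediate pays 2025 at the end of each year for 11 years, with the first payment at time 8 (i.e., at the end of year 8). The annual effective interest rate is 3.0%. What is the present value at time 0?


PV at time 7 of the 11-year annuity-immediate:
a_n = 2025 * (1-(1+0.03)^(-11))/0.03 = 18736.5638
Discount back 7 years to time 0:
PV = 18736.5638 * (1+0.03)^(-7)
= 18736.5638 * 0.813092
= 15234.541


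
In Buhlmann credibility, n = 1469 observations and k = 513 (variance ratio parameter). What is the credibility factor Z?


Z = n / (n + k)
= 1469 / (1469 + 513)
= 1469 / 1982
= 0.7412


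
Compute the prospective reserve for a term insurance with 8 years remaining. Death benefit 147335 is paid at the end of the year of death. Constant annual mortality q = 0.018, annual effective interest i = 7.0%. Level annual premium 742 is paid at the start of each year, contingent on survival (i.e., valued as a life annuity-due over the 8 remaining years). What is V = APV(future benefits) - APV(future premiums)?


v = 1/(1+i) = 0.934579
APV(future benefits) per unit = sum_{k=0}^{7} k_p_x * q * v^(k+1) = 0.101599
APV(future benefits) = 147335 * 0.101599 = 14969.0845
Life annuity-due factor ä_{x:8} = sum_{k=0}^{7} k_p_x * v^k = 6.039494
APV(future premiums) = 742 * 6.039494 = 4481.3049
V = 14969.0845 - 4481.3049
= 10487.7796


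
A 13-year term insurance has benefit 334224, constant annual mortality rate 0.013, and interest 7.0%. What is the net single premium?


NSP = benefit * sum_{k=0}^{n-1} k_p_x * q * v^(k+1)
With constant q=0.013, v=0.934579
Sum = 0.101799
NSP = 334224 * 0.101799
= 34023.6418


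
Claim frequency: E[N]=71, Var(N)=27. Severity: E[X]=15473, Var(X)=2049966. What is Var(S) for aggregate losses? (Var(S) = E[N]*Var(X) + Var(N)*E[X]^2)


Var(S) = E[N]*Var(X) + Var(N)*E[X]^2
= 71*2049966 + 27*15473^2
= 145547586 + 6464170683
= 6.6097e+09


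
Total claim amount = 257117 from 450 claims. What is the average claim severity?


severity = total / number
= 257117 / 450
= 571.3711


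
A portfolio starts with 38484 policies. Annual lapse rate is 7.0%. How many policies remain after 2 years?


remaining = initial * (1 - lapse)^years
= 38484 * (1 - 0.07)^2
= 38484 * 0.8649
= 33284.8116


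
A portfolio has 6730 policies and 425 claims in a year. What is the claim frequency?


frequency = claims / policies
= 425 / 6730
= 0.0632


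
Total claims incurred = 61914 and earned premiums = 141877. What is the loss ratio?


Loss ratio = claims / premiums
= 61914 / 141877
= 0.4364


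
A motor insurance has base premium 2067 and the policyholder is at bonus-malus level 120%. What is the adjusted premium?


adjusted = base * BM_level / 100
= 2067 * 120 / 100
= 2067 * 1.2
= 2480.4


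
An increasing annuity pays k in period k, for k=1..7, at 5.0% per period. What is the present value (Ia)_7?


(Ia)_n = sum_{k=1}^{n} k * v^k, v = 1/(1+i)
v = 0.952381
Sum computed term by term:
(Ia)_7 = 22.0185


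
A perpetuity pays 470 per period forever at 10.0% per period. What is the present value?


PV = PMT / i
= 470 / 0.1
= 4700.0


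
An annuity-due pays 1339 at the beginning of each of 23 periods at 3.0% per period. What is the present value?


PV_due = PMT * (1-(1+i)^(-n))/i * (1+i)
PV_immediate = 22017.9916
PV_due = 22017.9916 * 1.03
= 22678.5314


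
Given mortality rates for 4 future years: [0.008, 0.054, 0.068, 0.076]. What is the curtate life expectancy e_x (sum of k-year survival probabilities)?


e_x = sum_{k=1}^{n} k_p_x
k_p_x values:
  1_p_x = 0.992
  2_p_x = 0.938432
  3_p_x = 0.874619
  4_p_x = 0.808148
e_x = 3.6132


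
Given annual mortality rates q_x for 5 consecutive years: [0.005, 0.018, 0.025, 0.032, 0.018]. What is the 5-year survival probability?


p_k = 1 - q_k for each year
Survival = product of (1 - q_k)
= 0.995 * 0.982 * 0.975 * 0.968 * 0.982
= 0.9056


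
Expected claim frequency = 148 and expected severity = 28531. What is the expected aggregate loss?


E[S] = E[N] * E[X]
= 148 * 28531
= 4.2226e+06


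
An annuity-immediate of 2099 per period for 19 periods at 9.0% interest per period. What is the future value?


FV = PMT * ((1+i)^n - 1) / i
= 2099 * ((1.09)^19 - 1) / 0.09
= 2099 * (5.141661 - 1) / 0.09
= 96592.7442


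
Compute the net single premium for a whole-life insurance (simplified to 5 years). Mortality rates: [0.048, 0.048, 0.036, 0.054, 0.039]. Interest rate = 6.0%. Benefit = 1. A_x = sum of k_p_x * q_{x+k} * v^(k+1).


v = 0.943396
Year 0: k_p_x=1.0, q=0.048, term=0.045283
Year 1: k_p_x=0.952, q=0.048, term=0.040669
Year 2: k_p_x=0.906304, q=0.036, term=0.027394
Year 3: k_p_x=0.873677, q=0.054, term=0.03737
Year 4: k_p_x=0.826498, q=0.039, term=0.024087
A_x = 0.1748


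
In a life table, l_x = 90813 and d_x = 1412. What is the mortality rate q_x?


q_x = d_x / l_x
= 1412 / 90813
= 0.0155


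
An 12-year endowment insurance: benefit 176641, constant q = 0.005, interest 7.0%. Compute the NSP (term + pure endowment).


Term component = 6852.5899
Pure endowment = 12_p_x * v^12 * benefit = 0.941623 * 0.444012 * 176641 = 73852.1514
NSP = 80704.7413


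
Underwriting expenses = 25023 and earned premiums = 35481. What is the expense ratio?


Expense ratio = expenses / premiums
= 25023 / 35481
= 0.7053


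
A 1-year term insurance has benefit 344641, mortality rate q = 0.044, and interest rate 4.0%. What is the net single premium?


NSP = benefit * q * v
v = 1/(1+i) = 0.961538
NSP = 344641 * 0.044 * 0.961538
= 14580.9654


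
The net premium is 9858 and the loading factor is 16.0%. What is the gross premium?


Gross = net * (1 + loading)
= 9858 * (1 + 0.16)
= 9858 * 1.16
= 11435.28


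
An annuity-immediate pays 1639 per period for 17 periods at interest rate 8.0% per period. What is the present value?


PV = PMT * (1 - (1+i)^(-n)) / i
= 1639 * (1 - (1+0.08)^(-17)) / 0.08
= 1639 * (1 - 0.270269) / 0.08
= 1639 * 9.121638
= 14950.3649


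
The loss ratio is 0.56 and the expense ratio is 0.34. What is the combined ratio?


Combined ratio = loss ratio + expense ratio
= 0.56 + 0.34
= 0.9


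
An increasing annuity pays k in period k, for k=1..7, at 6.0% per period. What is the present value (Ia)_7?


(Ia)_n = sum_{k=1}^{n} k * v^k, v = 1/(1+i)
v = 0.943396
Sum computed term by term:
(Ia)_7 = 21.0321


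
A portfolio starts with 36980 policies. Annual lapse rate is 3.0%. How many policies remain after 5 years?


remaining = initial * (1 - lapse)^years
= 36980 * (1 - 0.03)^5
= 36980 * 0.858734
= 31755.9843


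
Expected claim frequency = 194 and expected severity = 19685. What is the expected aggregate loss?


E[S] = E[N] * E[X]
= 194 * 19685
= 3.8189e+06


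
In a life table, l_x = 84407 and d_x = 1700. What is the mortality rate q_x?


q_x = d_x / l_x
= 1700 / 84407
= 0.0201


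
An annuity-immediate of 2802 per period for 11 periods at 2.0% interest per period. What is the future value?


FV = PMT * ((1+i)^n - 1) / i
= 2802 * ((1.02)^11 - 1) / 0.02
= 2802 * (1.243374 - 1) / 0.02
= 34096.7406


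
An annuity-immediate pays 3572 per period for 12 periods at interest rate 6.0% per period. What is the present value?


PV = PMT * (1 - (1+i)^(-n)) / i
= 3572 * (1 - (1+0.06)^(-12)) / 0.06
= 3572 * (1 - 0.496969) / 0.06
= 3572 * 8.383844
= 29947.0906


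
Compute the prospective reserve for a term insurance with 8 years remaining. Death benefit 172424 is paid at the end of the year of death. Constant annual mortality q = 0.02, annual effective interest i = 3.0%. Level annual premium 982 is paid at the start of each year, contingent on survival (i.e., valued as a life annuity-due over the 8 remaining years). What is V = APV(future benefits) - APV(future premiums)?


v = 1/(1+i) = 0.970874
APV(future benefits) per unit = sum_{k=0}^{7} k_p_x * q * v^(k+1) = 0.13136
APV(future benefits) = 172424 * 0.13136 = 22649.6038
Life annuity-due factor ä_{x:8} = sum_{k=0}^{7} k_p_x * v^k = 6.765036
APV(future premiums) = 982 * 6.765036 = 6643.2655
V = 22649.6038 - 6643.2655
= 16006.3383


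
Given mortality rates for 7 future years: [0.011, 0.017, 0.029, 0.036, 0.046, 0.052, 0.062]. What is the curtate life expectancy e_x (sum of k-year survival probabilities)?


e_x = sum_{k=1}^{n} k_p_x
k_p_x values:
  1_p_x = 0.989
  2_p_x = 0.972187
  3_p_x = 0.943994
  4_p_x = 0.91001
  5_p_x = 0.868149
  6_p_x = 0.823006
  7_p_x = 0.771979
e_x = 6.2783


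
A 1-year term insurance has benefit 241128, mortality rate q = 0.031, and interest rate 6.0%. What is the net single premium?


NSP = benefit * q * v
v = 1/(1+i) = 0.943396
NSP = 241128 * 0.031 * 0.943396
= 7051.8566


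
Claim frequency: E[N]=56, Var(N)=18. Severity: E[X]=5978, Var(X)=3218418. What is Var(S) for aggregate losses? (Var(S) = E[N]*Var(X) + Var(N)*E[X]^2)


Var(S) = E[N]*Var(X) + Var(N)*E[X]^2
= 56*3218418 + 18*5978^2
= 180231408 + 643256712
= 8.2349e+08


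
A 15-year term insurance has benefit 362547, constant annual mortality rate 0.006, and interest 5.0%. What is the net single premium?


NSP = benefit * sum_{k=0}^{n-1} k_p_x * q * v^(k+1)
With constant q=0.006, v=0.952381
Sum = 0.060054
NSP = 362547 * 0.060054
= 21772.3443


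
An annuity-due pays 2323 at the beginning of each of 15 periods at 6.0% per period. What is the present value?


PV_due = PMT * (1-(1+i)^(-n))/i * (1+i)
PV_immediate = 22561.5544
PV_due = 22561.5544 * 1.06
= 23915.2477


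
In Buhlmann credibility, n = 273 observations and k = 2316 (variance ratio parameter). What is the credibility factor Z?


Z = n / (n + k)
= 273 / (273 + 2316)
= 273 / 2589
= 0.1054


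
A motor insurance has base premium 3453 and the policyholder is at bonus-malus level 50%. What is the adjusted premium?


adjusted = base * BM_level / 100
= 3453 * 50 / 100
= 3453 * 0.5
= 1726.5


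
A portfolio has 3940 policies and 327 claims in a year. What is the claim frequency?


frequency = claims / policies
= 327 / 3940
= 0.083


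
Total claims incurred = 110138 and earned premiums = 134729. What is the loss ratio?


Loss ratio = claims / premiums
= 110138 / 134729
= 0.8175


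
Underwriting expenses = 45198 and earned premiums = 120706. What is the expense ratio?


Expense ratio = expenses / premiums
= 45198 / 120706
= 0.3744


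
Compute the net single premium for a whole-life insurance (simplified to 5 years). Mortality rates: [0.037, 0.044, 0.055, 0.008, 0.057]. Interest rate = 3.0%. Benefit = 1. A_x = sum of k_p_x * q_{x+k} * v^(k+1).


v = 0.970874
Year 0: k_p_x=1.0, q=0.037, term=0.035922
Year 1: k_p_x=0.963, q=0.044, term=0.03994
Year 2: k_p_x=0.920628, q=0.055, term=0.046338
Year 3: k_p_x=0.869993, q=0.008, term=0.006184
Year 4: k_p_x=0.863034, q=0.057, term=0.042434
A_x = 0.1708


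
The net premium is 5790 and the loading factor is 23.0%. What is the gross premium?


Gross = net * (1 + loading)
= 5790 * (1 + 0.23)
= 5790 * 1.23
= 7121.7


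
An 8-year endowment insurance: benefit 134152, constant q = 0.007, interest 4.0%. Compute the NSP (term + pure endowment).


Term component = 6178.6386
Pure endowment = 8_p_x * v^8 * benefit = 0.945353 * 0.73069 * 134152 = 92666.8553
NSP = 98845.4939


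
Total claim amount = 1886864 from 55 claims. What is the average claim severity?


severity = total / number
= 1886864 / 55
= 34306.6182


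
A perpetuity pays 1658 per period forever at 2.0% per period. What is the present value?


PV = PMT / i
= 1658 / 0.02
= 82900.0


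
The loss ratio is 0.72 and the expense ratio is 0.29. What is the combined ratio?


Combined ratio = loss ratio + expense ratio
= 0.72 + 0.29
= 1.01


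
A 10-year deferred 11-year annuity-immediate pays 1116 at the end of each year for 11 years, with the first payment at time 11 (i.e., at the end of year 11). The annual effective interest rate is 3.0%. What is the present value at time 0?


PV at time 10 of the 11-year annuity-immediate:
a_n = 1116 * (1-(1+0.03)^(-11))/0.03 = 10325.9285
Discount back 10 years to time 0:
PV = 10325.9285 * (1+0.03)^(-10)
= 10325.9285 * 0.744094
= 7683.4606


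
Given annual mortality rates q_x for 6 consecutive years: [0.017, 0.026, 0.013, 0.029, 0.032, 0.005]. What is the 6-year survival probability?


p_k = 1 - q_k for each year
Survival = product of (1 - q_k)
= 0.983 * 0.974 * 0.987 * 0.971 * 0.968 * 0.995
= 0.8838


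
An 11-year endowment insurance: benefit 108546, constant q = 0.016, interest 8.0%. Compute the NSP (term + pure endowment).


Term component = 11593.4842
Pure endowment = 11_p_x * v^11 * benefit = 0.837425 * 0.428883 * 108546 = 38985.095
NSP = 50578.5791


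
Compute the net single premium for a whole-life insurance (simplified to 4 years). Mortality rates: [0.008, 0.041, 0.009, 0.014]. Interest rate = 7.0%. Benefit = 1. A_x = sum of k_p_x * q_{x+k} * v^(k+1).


v = 0.934579
Year 0: k_p_x=1.0, q=0.008, term=0.007477
Year 1: k_p_x=0.992, q=0.041, term=0.035524
Year 2: k_p_x=0.951328, q=0.009, term=0.006989
Year 3: k_p_x=0.942766, q=0.014, term=0.010069
A_x = 0.0601


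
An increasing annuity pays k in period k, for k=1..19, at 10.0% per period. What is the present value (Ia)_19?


(Ia)_n = sum_{k=1}^{n} k * v^k, v = 1/(1+i)
v = 0.909091
Sum computed term by term:
(Ia)_19 = 60.9476


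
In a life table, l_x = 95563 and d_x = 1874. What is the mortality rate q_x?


q_x = d_x / l_x
= 1874 / 95563
= 0.0196


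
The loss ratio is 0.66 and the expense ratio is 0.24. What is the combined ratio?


Combined ratio = loss ratio + expense ratio
= 0.66 + 0.24
= 0.9


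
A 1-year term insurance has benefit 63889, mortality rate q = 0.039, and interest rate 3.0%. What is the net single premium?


NSP = benefit * q * v
v = 1/(1+i) = 0.970874
NSP = 63889 * 0.039 * 0.970874
= 2419.0981


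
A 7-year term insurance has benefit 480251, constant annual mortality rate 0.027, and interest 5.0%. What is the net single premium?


NSP = benefit * sum_{k=0}^{n-1} k_p_x * q * v^(k+1)
With constant q=0.027, v=0.952381
Sum = 0.1449
NSP = 480251 * 0.1449
= 69588.5168


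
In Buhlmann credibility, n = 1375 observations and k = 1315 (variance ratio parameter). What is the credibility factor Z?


Z = n / (n + k)
= 1375 / (1375 + 1315)
= 1375 / 2690
= 0.5112


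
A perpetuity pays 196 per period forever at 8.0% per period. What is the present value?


PV = PMT / i
= 196 / 0.08
= 2450.0


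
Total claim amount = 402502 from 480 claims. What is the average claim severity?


severity = total / number
= 402502 / 480
= 838.5458


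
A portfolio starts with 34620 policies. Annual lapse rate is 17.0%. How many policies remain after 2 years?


remaining = initial * (1 - lapse)^years
= 34620 * (1 - 0.17)^2
= 34620 * 0.6889
= 23849.718


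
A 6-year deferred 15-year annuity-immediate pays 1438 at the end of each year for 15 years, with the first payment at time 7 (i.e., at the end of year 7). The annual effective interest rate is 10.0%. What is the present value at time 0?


PV at time 6 of the 15-year annuity-immediate:
a_n = 1438 * (1-(1+0.1)^(-15))/0.1 = 10937.5423
Discount back 6 years to time 0:
PV = 10937.5423 * (1+0.1)^(-6)
= 10937.5423 * 0.564474
= 6173.9575


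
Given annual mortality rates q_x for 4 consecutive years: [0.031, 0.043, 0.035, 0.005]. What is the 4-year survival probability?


p_k = 1 - q_k for each year
Survival = product of (1 - q_k)
= 0.969 * 0.957 * 0.965 * 0.995
= 0.8904


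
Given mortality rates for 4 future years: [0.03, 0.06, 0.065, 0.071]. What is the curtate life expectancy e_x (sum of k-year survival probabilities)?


e_x = sum_{k=1}^{n} k_p_x
k_p_x values:
  1_p_x = 0.97
  2_p_x = 0.9118
  3_p_x = 0.852533
  4_p_x = 0.792003
e_x = 3.5263


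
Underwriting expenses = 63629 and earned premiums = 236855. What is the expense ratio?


Expense ratio = expenses / premiums
= 63629 / 236855
= 0.2686


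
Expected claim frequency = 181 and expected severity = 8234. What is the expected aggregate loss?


E[S] = E[N] * E[X]
= 181 * 8234
= 1.4904e+06


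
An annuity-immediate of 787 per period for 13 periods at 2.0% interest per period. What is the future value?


FV = PMT * ((1+i)^n - 1) / i
= 787 * ((1.02)^13 - 1) / 0.02
= 787 * (1.293607 - 1) / 0.02
= 11553.4209


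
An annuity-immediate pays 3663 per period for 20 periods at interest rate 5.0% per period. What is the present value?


PV = PMT * (1 - (1+i)^(-n)) / i
= 3663 * (1 - (1+0.05)^(-20)) / 0.05
= 3663 * (1 - 0.376889) / 0.05
= 3663 * 12.46221
= 45649.0765


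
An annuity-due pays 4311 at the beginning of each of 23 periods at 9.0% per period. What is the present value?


PV_due = PMT * (1-(1+i)^(-n))/i * (1+i)
PV_immediate = 41300.2716
PV_due = 41300.2716 * 1.09
= 45017.2961


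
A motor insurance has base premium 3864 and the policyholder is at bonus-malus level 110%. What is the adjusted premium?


adjusted = base * BM_level / 100
= 3864 * 110 / 100
= 3864 * 1.1
= 4250.4


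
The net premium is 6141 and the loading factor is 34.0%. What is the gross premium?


Gross = net * (1 + loading)
= 6141 * (1 + 0.34)
= 6141 * 1.34
= 8228.94


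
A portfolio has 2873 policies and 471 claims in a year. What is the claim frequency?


frequency = claims / policies
= 471 / 2873
= 0.1639


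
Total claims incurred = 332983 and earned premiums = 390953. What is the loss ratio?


Loss ratio = claims / premiums
= 332983 / 390953
= 0.8517


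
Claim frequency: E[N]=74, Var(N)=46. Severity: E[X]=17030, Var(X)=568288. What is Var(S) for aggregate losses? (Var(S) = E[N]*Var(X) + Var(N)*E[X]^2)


Var(S) = E[N]*Var(X) + Var(N)*E[X]^2
= 74*568288 + 46*17030^2
= 42053312 + 13340961400
= 1.3383e+10


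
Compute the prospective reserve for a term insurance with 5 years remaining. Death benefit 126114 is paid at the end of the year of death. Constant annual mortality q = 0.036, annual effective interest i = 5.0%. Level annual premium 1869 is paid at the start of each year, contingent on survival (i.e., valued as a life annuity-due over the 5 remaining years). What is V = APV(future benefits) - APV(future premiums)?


v = 1/(1+i) = 0.952381
APV(future benefits) per unit = sum_{k=0}^{4} k_p_x * q * v^(k+1) = 0.145554
APV(future benefits) = 126114 * 0.145554 = 18356.4362
Life annuity-due factor ä_{x:5} = sum_{k=0}^{4} k_p_x * v^k = 4.245334
APV(future premiums) = 1869 * 4.245334 = 7934.5293
V = 18356.4362 - 7934.5293
= 10421.9069


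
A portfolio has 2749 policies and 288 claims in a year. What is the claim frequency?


frequency = claims / policies
= 288 / 2749
= 0.1048


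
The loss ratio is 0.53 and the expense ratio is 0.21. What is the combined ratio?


Combined ratio = loss ratio + expense ratio
= 0.53 + 0.21
= 0.74


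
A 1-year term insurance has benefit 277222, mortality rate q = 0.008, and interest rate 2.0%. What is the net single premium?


NSP = benefit * q * v
v = 1/(1+i) = 0.980392
NSP = 277222 * 0.008 * 0.980392
= 2174.2902


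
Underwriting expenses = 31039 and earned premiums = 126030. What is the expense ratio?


Expense ratio = expenses / premiums
= 31039 / 126030
= 0.2463


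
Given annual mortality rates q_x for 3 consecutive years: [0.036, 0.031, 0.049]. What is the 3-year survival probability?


p_k = 1 - q_k for each year
Survival = product of (1 - q_k)
= 0.964 * 0.969 * 0.951
= 0.8883


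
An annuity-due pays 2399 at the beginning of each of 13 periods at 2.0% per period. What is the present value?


PV_due = PMT * (1-(1+i)^(-n))/i * (1+i)
PV_immediate = 27224.7486
PV_due = 27224.7486 * 1.02
= 27769.2436


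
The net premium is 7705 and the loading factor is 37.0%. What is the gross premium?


Gross = net * (1 + loading)
= 7705 * (1 + 0.37)
= 7705 * 1.37
= 10555.85


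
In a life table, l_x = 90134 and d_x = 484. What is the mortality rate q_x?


q_x = d_x / l_x
= 484 / 90134
= 0.0054


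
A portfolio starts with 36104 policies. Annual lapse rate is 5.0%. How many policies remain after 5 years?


remaining = initial * (1 - lapse)^years
= 36104 * (1 - 0.05)^5
= 36104 * 0.773781
= 27936.587


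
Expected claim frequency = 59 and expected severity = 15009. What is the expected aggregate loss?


E[S] = E[N] * E[X]
= 59 * 15009
= 885531


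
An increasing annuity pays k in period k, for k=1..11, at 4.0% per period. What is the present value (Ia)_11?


(Ia)_n = sum_{k=1}^{n} k * v^k, v = 1/(1+i)
v = 0.961538
Sum computed term by term:
(Ia)_11 = 49.1376


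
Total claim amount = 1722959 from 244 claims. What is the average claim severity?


severity = total / number
= 1722959 / 244
= 7061.3074


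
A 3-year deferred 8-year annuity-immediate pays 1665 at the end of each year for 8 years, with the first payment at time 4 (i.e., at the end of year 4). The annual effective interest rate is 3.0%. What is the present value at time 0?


PV at time 3 of the 8-year annuity-immediate:
a_n = 1665 * (1-(1+0.03)^(-8))/0.03 = 11687.7875
Discount back 3 years to time 0:
PV = 11687.7875 * (1+0.03)^(-3)
= 11687.7875 * 0.915142
= 10695.9812


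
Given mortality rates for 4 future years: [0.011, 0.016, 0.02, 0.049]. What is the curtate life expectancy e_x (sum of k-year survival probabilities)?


e_x = sum_{k=1}^{n} k_p_x
k_p_x values:
  1_p_x = 0.989
  2_p_x = 0.973176
  3_p_x = 0.953712
  4_p_x = 0.906981
e_x = 3.8229


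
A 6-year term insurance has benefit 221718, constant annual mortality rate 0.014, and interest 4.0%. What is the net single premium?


NSP = benefit * sum_{k=0}^{n-1} k_p_x * q * v^(k+1)
With constant q=0.014, v=0.961538
Sum = 0.070983
NSP = 221718 * 0.070983
= 15738.1926


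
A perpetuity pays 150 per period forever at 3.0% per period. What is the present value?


PV = PMT / i
= 150 / 0.03
= 5000.0


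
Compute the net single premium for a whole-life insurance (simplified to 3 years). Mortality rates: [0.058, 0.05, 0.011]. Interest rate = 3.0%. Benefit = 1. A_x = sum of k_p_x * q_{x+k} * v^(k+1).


v = 0.970874
Year 0: k_p_x=1.0, q=0.058, term=0.056311
Year 1: k_p_x=0.942, q=0.05, term=0.044396
Year 2: k_p_x=0.8949, q=0.011, term=0.009009
A_x = 0.1097


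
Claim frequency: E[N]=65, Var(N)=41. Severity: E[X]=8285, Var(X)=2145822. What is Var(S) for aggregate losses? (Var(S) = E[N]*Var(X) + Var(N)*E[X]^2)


Var(S) = E[N]*Var(X) + Var(N)*E[X]^2
= 65*2145822 + 41*8285^2
= 139478430 + 2814290225
= 2.9538e+09


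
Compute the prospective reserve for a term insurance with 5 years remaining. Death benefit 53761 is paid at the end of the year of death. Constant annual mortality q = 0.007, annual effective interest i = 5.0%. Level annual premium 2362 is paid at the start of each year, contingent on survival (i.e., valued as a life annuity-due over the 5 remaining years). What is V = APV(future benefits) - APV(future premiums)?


v = 1/(1+i) = 0.952381
APV(future benefits) per unit = sum_{k=0}^{4} k_p_x * q * v^(k+1) = 0.029905
APV(future benefits) = 53761 * 0.029905 = 1607.7482
Life annuity-due factor ä_{x:5} = sum_{k=0}^{4} k_p_x * v^k = 4.485821
APV(future premiums) = 2362 * 4.485821 = 10595.5093
V = 1607.7482 - 10595.5093
= -8987.7611


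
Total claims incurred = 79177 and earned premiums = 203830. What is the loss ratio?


Loss ratio = claims / premiums
= 79177 / 203830
= 0.3884


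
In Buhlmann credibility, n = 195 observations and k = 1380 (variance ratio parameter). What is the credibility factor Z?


Z = n / (n + k)
= 195 / (195 + 1380)
= 195 / 1575
= 0.1238


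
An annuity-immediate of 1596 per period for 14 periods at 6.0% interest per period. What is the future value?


FV = PMT * ((1+i)^n - 1) / i
= 1596 * ((1.06)^14 - 1) / 0.06
= 1596 * (2.260904 - 1) / 0.06
= 33540.0452


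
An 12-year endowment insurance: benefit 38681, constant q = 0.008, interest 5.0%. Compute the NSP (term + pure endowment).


Term component = 2637.396
Pure endowment = 12_p_x * v^12 * benefit = 0.908113 * 0.556837 * 38681 = 19559.8793
NSP = 22197.2752


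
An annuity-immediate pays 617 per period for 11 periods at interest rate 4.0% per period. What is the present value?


PV = PMT * (1 - (1+i)^(-n)) / i
= 617 * (1 - (1+0.04)^(-11)) / 0.04
= 617 * (1 - 0.649581) / 0.04
= 617 * 8.760477
= 5405.2141


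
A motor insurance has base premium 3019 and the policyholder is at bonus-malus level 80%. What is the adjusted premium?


adjusted = base * BM_level / 100
= 3019 * 80 / 100
= 3019 * 0.8
= 2415.2


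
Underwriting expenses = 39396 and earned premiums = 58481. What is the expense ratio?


Expense ratio = expenses / premiums
= 39396 / 58481
= 0.6737


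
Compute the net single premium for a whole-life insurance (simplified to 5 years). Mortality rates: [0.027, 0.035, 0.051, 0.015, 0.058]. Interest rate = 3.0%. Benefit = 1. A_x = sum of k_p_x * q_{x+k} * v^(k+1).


v = 0.970874
Year 0: k_p_x=1.0, q=0.027, term=0.026214
Year 1: k_p_x=0.973, q=0.035, term=0.0321
Year 2: k_p_x=0.938945, q=0.051, term=0.043823
Year 3: k_p_x=0.891059, q=0.015, term=0.011875
Year 4: k_p_x=0.877693, q=0.058, term=0.043912
A_x = 0.1579


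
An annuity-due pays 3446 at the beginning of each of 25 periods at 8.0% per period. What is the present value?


PV_due = PMT * (1-(1+i)^(-n))/i * (1+i)
PV_immediate = 36785.2787
PV_due = 36785.2787 * 1.08
= 39728.101


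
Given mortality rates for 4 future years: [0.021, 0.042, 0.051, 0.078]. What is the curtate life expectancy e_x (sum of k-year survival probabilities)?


e_x = sum_{k=1}^{n} k_p_x
k_p_x values:
  1_p_x = 0.979
  2_p_x = 0.937882
  3_p_x = 0.89005
  4_p_x = 0.820626
e_x = 3.6276


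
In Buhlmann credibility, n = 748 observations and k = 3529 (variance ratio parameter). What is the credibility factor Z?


Z = n / (n + k)
= 748 / (748 + 3529)
= 748 / 4277
= 0.1749


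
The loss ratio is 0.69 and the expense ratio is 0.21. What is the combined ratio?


Combined ratio = loss ratio + expense ratio
= 0.69 + 0.21
= 0.9


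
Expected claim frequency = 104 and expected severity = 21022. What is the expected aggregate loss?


E[S] = E[N] * E[X]
= 104 * 21022
= 2.1863e+06


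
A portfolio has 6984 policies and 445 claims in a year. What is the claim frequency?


frequency = claims / policies
= 445 / 6984
= 0.0637


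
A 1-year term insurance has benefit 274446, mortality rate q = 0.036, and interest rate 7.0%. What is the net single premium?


NSP = benefit * q * v
v = 1/(1+i) = 0.934579
NSP = 274446 * 0.036 * 0.934579
= 9233.6972


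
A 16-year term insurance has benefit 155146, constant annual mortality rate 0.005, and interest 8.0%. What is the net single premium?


NSP = benefit * sum_{k=0}^{n-1} k_p_x * q * v^(k+1)
With constant q=0.005, v=0.925926
Sum = 0.042977
NSP = 155146 * 0.042977
= 6667.675


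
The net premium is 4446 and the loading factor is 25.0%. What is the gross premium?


Gross = net * (1 + loading)
= 4446 * (1 + 0.25)
= 4446 * 1.25
= 5557.5
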